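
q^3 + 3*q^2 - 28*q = q*(q - 4)*(q + 7)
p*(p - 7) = p^2 - 7*p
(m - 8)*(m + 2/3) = m^2 - 22*m/3 - 16/3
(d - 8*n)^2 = d^2 - 16*d*n + 64*n^2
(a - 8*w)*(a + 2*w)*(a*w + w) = a^3*w - 6*a^2*w^2 + a^2*w - 16*a*w^3 - 6*a*w^2 - 16*w^3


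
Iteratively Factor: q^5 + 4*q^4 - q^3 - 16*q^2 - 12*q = (q)*(q^4 + 4*q^3 - q^2 - 16*q - 12) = q*(q + 1)*(q^3 + 3*q^2 - 4*q - 12) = q*(q + 1)*(q + 3)*(q^2 - 4) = q*(q + 1)*(q + 2)*(q + 3)*(q - 2)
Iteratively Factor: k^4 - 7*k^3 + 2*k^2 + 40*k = (k - 4)*(k^3 - 3*k^2 - 10*k) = k*(k - 4)*(k^2 - 3*k - 10) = k*(k - 5)*(k - 4)*(k + 2)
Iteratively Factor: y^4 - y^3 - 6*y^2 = (y)*(y^3 - y^2 - 6*y) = y*(y + 2)*(y^2 - 3*y) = y*(y - 3)*(y + 2)*(y)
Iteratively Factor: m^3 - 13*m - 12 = (m + 3)*(m^2 - 3*m - 4) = (m + 1)*(m + 3)*(m - 4)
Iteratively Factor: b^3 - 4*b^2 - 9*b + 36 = (b - 3)*(b^2 - b - 12) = (b - 4)*(b - 3)*(b + 3)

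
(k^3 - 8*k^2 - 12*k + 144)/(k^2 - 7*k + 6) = (k^2 - 2*k - 24)/(k - 1)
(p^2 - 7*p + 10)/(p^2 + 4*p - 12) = (p - 5)/(p + 6)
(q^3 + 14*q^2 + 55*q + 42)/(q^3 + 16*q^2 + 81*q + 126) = (q + 1)/(q + 3)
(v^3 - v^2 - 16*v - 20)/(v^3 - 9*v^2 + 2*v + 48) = (v^2 - 3*v - 10)/(v^2 - 11*v + 24)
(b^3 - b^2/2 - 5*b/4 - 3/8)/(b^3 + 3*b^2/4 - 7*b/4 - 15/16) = 2*(4*b^2 - 4*b - 3)/(8*b^2 + 2*b - 15)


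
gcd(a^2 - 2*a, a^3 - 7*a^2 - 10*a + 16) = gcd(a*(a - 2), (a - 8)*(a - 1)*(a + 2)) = 1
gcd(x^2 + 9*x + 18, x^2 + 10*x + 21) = x + 3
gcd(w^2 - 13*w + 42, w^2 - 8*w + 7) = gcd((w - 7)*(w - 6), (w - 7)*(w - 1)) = w - 7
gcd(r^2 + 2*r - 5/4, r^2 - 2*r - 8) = 1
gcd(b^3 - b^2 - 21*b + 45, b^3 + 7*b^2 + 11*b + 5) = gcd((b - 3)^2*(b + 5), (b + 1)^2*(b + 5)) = b + 5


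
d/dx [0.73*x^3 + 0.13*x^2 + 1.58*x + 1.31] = 2.19*x^2 + 0.26*x + 1.58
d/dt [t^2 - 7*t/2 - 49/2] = 2*t - 7/2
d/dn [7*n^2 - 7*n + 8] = 14*n - 7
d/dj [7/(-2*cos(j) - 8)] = -7*sin(j)/(2*(cos(j) + 4)^2)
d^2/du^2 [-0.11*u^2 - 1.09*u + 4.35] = -0.220000000000000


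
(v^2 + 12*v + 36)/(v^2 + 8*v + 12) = (v + 6)/(v + 2)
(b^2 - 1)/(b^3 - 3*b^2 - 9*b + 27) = (b^2 - 1)/(b^3 - 3*b^2 - 9*b + 27)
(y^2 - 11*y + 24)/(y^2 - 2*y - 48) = (y - 3)/(y + 6)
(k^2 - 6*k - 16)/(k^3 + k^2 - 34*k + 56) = (k^2 - 6*k - 16)/(k^3 + k^2 - 34*k + 56)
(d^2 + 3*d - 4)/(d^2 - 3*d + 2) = (d + 4)/(d - 2)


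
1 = 1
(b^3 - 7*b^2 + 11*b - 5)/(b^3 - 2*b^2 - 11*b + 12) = (b^2 - 6*b + 5)/(b^2 - b - 12)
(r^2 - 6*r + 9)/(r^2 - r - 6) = (r - 3)/(r + 2)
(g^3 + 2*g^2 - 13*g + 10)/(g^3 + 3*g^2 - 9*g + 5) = (g - 2)/(g - 1)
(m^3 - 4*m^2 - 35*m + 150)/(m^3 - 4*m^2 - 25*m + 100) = (m^2 + m - 30)/(m^2 + m - 20)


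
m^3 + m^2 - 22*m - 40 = (m - 5)*(m + 2)*(m + 4)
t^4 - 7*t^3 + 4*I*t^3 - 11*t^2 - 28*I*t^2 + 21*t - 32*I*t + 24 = (t - 8)*(t + 1)*(t + I)*(t + 3*I)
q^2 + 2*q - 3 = (q - 1)*(q + 3)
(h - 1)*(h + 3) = h^2 + 2*h - 3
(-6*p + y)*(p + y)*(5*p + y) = -30*p^3 - 31*p^2*y + y^3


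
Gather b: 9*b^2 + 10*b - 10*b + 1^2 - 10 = 9*b^2 - 9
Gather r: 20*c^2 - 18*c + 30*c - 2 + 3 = 20*c^2 + 12*c + 1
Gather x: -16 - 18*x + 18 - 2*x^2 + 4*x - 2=-2*x^2 - 14*x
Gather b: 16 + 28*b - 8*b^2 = -8*b^2 + 28*b + 16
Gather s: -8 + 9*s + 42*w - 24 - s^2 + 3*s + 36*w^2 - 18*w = -s^2 + 12*s + 36*w^2 + 24*w - 32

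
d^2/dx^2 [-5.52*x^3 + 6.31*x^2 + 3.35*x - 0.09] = 12.62 - 33.12*x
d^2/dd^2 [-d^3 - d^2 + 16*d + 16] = -6*d - 2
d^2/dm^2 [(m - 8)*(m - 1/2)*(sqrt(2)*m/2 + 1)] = 3*sqrt(2)*m - 17*sqrt(2)/2 + 2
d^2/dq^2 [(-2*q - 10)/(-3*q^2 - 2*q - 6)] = 4*(4*(q + 5)*(3*q + 1)^2 - (9*q + 17)*(3*q^2 + 2*q + 6))/(3*q^2 + 2*q + 6)^3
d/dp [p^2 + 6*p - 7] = 2*p + 6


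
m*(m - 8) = m^2 - 8*m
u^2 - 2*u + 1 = (u - 1)^2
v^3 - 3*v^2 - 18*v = v*(v - 6)*(v + 3)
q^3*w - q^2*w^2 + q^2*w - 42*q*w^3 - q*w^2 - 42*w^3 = (q - 7*w)*(q + 6*w)*(q*w + w)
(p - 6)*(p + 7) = p^2 + p - 42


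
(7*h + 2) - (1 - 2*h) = 9*h + 1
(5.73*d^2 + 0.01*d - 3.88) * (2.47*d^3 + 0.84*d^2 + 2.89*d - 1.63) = 14.1531*d^5 + 4.8379*d^4 + 6.9845*d^3 - 12.5702*d^2 - 11.2295*d + 6.3244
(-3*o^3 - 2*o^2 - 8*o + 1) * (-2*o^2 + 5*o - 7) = 6*o^5 - 11*o^4 + 27*o^3 - 28*o^2 + 61*o - 7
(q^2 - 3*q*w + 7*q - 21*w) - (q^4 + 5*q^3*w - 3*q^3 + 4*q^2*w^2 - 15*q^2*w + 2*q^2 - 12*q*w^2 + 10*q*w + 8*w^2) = -q^4 - 5*q^3*w + 3*q^3 - 4*q^2*w^2 + 15*q^2*w - q^2 + 12*q*w^2 - 13*q*w + 7*q - 8*w^2 - 21*w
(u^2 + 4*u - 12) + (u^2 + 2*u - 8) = 2*u^2 + 6*u - 20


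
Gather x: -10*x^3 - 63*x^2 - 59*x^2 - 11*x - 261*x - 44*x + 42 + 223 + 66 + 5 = -10*x^3 - 122*x^2 - 316*x + 336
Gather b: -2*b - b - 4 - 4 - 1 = -3*b - 9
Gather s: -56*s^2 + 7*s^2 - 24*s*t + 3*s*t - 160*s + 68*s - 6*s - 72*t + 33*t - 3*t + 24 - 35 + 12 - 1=-49*s^2 + s*(-21*t - 98) - 42*t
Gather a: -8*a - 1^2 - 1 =-8*a - 2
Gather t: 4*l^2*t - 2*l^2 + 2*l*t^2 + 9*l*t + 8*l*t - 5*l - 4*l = -2*l^2 + 2*l*t^2 - 9*l + t*(4*l^2 + 17*l)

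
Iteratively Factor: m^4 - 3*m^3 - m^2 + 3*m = (m - 3)*(m^3 - m) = (m - 3)*(m - 1)*(m^2 + m) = (m - 3)*(m - 1)*(m + 1)*(m)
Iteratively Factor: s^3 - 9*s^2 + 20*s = (s - 5)*(s^2 - 4*s) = s*(s - 5)*(s - 4)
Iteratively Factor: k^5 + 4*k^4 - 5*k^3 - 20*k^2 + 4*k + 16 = (k - 2)*(k^4 + 6*k^3 + 7*k^2 - 6*k - 8) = (k - 2)*(k + 4)*(k^3 + 2*k^2 - k - 2) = (k - 2)*(k - 1)*(k + 4)*(k^2 + 3*k + 2) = (k - 2)*(k - 1)*(k + 1)*(k + 4)*(k + 2)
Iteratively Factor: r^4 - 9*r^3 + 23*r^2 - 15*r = (r - 1)*(r^3 - 8*r^2 + 15*r) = (r - 5)*(r - 1)*(r^2 - 3*r) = (r - 5)*(r - 3)*(r - 1)*(r)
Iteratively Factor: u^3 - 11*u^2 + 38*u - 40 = (u - 4)*(u^2 - 7*u + 10) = (u - 5)*(u - 4)*(u - 2)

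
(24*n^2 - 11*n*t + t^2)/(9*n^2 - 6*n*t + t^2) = (-8*n + t)/(-3*n + t)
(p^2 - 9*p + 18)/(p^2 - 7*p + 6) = (p - 3)/(p - 1)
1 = 1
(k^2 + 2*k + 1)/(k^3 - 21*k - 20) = (k + 1)/(k^2 - k - 20)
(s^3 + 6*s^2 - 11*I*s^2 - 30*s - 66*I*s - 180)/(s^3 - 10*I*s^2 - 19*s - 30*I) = (s + 6)/(s + I)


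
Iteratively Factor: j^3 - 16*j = (j - 4)*(j^2 + 4*j) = j*(j - 4)*(j + 4)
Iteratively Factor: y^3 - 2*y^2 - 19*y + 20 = (y + 4)*(y^2 - 6*y + 5) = (y - 1)*(y + 4)*(y - 5)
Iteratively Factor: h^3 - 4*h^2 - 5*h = (h - 5)*(h^2 + h) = h*(h - 5)*(h + 1)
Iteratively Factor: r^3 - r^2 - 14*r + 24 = (r - 3)*(r^2 + 2*r - 8) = (r - 3)*(r + 4)*(r - 2)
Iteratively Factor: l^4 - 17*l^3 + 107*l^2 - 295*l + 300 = (l - 5)*(l^3 - 12*l^2 + 47*l - 60) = (l - 5)*(l - 4)*(l^2 - 8*l + 15) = (l - 5)*(l - 4)*(l - 3)*(l - 5)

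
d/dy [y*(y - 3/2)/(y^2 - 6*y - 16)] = (-9*y^2 - 64*y + 48)/(2*(y^4 - 12*y^3 + 4*y^2 + 192*y + 256))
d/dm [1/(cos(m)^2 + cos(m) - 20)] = (2*cos(m) + 1)*sin(m)/(cos(m)^2 + cos(m) - 20)^2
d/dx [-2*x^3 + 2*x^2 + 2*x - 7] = -6*x^2 + 4*x + 2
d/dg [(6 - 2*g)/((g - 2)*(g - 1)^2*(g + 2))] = 2*(3*g^3 - 13*g^2 + 2*g + 20)/(g^7 - 3*g^6 - 5*g^5 + 23*g^4 - 8*g^3 - 40*g^2 + 48*g - 16)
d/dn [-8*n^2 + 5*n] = 5 - 16*n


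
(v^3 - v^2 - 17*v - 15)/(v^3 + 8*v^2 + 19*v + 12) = (v - 5)/(v + 4)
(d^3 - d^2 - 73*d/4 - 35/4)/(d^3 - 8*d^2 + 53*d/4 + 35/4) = (2*d + 7)/(2*d - 7)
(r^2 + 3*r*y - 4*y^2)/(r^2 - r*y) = (r + 4*y)/r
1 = 1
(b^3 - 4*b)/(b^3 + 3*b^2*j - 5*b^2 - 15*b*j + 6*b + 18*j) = b*(b + 2)/(b^2 + 3*b*j - 3*b - 9*j)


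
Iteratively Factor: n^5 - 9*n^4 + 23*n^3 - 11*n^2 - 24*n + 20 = (n - 5)*(n^4 - 4*n^3 + 3*n^2 + 4*n - 4) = (n - 5)*(n + 1)*(n^3 - 5*n^2 + 8*n - 4) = (n - 5)*(n - 2)*(n + 1)*(n^2 - 3*n + 2) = (n - 5)*(n - 2)*(n - 1)*(n + 1)*(n - 2)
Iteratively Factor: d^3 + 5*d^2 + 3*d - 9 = (d + 3)*(d^2 + 2*d - 3) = (d - 1)*(d + 3)*(d + 3)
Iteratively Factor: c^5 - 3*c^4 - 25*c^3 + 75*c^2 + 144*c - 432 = (c + 4)*(c^4 - 7*c^3 + 3*c^2 + 63*c - 108) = (c - 4)*(c + 4)*(c^3 - 3*c^2 - 9*c + 27) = (c - 4)*(c + 3)*(c + 4)*(c^2 - 6*c + 9) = (c - 4)*(c - 3)*(c + 3)*(c + 4)*(c - 3)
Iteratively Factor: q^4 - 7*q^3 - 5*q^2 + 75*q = (q + 3)*(q^3 - 10*q^2 + 25*q) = (q - 5)*(q + 3)*(q^2 - 5*q) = (q - 5)^2*(q + 3)*(q)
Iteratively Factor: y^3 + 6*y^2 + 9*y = (y + 3)*(y^2 + 3*y) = y*(y + 3)*(y + 3)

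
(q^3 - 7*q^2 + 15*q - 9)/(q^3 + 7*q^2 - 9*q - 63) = (q^2 - 4*q + 3)/(q^2 + 10*q + 21)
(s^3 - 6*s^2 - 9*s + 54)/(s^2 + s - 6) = (s^2 - 9*s + 18)/(s - 2)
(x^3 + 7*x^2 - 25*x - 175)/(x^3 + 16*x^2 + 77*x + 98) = (x^2 - 25)/(x^2 + 9*x + 14)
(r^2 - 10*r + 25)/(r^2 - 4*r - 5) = (r - 5)/(r + 1)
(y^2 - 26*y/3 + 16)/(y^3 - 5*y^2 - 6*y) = (y - 8/3)/(y*(y + 1))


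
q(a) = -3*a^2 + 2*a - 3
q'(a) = 2 - 6*a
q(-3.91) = -56.68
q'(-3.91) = 25.46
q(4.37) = -51.55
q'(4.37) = -24.22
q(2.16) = -12.68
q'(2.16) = -10.96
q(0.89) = -3.60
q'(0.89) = -3.34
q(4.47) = -54.00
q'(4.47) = -24.82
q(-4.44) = -71.02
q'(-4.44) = 28.64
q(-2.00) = -19.00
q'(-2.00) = 14.00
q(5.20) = -73.72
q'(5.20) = -29.20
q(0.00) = -3.00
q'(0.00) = 2.00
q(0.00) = -3.00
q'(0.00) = 2.00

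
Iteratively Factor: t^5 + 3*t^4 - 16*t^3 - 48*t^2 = (t)*(t^4 + 3*t^3 - 16*t^2 - 48*t) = t*(t - 4)*(t^3 + 7*t^2 + 12*t) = t^2*(t - 4)*(t^2 + 7*t + 12) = t^2*(t - 4)*(t + 3)*(t + 4)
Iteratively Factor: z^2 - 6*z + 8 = (z - 4)*(z - 2)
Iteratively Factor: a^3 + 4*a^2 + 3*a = (a + 3)*(a^2 + a) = a*(a + 3)*(a + 1)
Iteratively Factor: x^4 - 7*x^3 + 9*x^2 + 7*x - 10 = (x - 2)*(x^3 - 5*x^2 - x + 5) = (x - 2)*(x - 1)*(x^2 - 4*x - 5) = (x - 5)*(x - 2)*(x - 1)*(x + 1)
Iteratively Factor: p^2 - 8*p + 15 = (p - 5)*(p - 3)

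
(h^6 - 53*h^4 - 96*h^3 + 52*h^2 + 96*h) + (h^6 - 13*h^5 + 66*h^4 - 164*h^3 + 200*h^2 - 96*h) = 2*h^6 - 13*h^5 + 13*h^4 - 260*h^3 + 252*h^2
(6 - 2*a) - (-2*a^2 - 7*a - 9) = 2*a^2 + 5*a + 15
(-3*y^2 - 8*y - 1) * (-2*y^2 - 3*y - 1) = 6*y^4 + 25*y^3 + 29*y^2 + 11*y + 1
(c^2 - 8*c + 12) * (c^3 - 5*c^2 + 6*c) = c^5 - 13*c^4 + 58*c^3 - 108*c^2 + 72*c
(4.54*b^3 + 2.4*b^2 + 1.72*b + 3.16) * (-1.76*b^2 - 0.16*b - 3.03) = -7.9904*b^5 - 4.9504*b^4 - 17.1674*b^3 - 13.1088*b^2 - 5.7172*b - 9.5748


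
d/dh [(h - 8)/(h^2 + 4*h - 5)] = (h^2 + 4*h - 2*(h - 8)*(h + 2) - 5)/(h^2 + 4*h - 5)^2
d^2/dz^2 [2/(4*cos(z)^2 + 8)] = (-2*sin(z)^4 - 3*sin(z)^2 + 3)/(cos(z)^2 + 2)^3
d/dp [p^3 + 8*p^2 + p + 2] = 3*p^2 + 16*p + 1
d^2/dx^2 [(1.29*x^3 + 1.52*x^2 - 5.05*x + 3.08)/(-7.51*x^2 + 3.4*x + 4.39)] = (1.13686837721616e-13*x^5 + 377.133088000001*x^3 - 1458.477456*x^2 + 1321.659936*x - 483.637808)/(423.564751*x^6 - 575.28102*x^5 - 482.342517*x^4 + 633.26156*x^3 + 281.955213*x^2 - 196.57542*x - 84.604519)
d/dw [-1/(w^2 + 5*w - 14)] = (2*w + 5)/(w^2 + 5*w - 14)^2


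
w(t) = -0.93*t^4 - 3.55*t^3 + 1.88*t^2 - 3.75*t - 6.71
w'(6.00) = -1168.11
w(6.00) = -1933.61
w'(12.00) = -7920.39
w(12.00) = -25199.87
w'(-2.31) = -23.41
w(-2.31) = 29.26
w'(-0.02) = -3.83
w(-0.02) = -6.63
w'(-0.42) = -6.93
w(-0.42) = -4.57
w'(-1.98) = -24.07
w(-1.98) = 21.35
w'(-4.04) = 52.53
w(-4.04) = 25.46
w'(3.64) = -310.58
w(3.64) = -329.93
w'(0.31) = -3.72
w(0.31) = -7.81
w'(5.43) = -892.93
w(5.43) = -1348.51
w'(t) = -3.72*t^3 - 10.65*t^2 + 3.76*t - 3.75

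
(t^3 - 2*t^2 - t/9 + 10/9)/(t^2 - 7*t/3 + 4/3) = (9*t^2 - 9*t - 10)/(3*(3*t - 4))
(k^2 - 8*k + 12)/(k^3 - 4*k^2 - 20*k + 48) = 1/(k + 4)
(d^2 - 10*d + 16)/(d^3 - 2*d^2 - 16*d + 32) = (d - 8)/(d^2 - 16)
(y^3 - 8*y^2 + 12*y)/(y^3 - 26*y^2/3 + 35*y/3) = 3*(y^2 - 8*y + 12)/(3*y^2 - 26*y + 35)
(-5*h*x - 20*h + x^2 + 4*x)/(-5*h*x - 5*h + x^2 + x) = (x + 4)/(x + 1)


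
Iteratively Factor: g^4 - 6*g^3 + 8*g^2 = (g - 2)*(g^3 - 4*g^2) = g*(g - 2)*(g^2 - 4*g) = g*(g - 4)*(g - 2)*(g)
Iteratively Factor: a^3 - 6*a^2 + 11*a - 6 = (a - 1)*(a^2 - 5*a + 6) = (a - 2)*(a - 1)*(a - 3)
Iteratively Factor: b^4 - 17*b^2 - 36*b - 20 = (b + 2)*(b^3 - 2*b^2 - 13*b - 10) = (b - 5)*(b + 2)*(b^2 + 3*b + 2) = (b - 5)*(b + 1)*(b + 2)*(b + 2)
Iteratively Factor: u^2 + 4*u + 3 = (u + 3)*(u + 1)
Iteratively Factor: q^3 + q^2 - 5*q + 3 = (q - 1)*(q^2 + 2*q - 3) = (q - 1)*(q + 3)*(q - 1)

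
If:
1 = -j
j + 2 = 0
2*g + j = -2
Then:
No Solution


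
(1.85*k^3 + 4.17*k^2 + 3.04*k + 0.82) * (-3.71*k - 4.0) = -6.8635*k^4 - 22.8707*k^3 - 27.9584*k^2 - 15.2022*k - 3.28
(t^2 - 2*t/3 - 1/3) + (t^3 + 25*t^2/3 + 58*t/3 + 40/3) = t^3 + 28*t^2/3 + 56*t/3 + 13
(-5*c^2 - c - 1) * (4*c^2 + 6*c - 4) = -20*c^4 - 34*c^3 + 10*c^2 - 2*c + 4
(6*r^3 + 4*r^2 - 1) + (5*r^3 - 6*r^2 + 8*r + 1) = 11*r^3 - 2*r^2 + 8*r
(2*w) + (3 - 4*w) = 3 - 2*w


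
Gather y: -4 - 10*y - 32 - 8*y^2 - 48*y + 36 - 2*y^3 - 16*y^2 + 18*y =-2*y^3 - 24*y^2 - 40*y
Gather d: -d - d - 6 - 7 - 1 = -2*d - 14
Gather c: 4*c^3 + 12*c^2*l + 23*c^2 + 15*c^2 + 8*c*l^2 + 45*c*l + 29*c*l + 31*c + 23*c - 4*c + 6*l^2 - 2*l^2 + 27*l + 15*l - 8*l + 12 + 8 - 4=4*c^3 + c^2*(12*l + 38) + c*(8*l^2 + 74*l + 50) + 4*l^2 + 34*l + 16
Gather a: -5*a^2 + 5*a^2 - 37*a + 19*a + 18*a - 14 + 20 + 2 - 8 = 0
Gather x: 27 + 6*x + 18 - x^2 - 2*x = -x^2 + 4*x + 45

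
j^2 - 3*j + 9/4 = (j - 3/2)^2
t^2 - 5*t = t*(t - 5)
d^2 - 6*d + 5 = (d - 5)*(d - 1)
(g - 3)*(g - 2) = g^2 - 5*g + 6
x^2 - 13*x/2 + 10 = (x - 4)*(x - 5/2)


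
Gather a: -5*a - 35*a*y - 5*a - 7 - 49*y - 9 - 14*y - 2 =a*(-35*y - 10) - 63*y - 18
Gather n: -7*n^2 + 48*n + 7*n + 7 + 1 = -7*n^2 + 55*n + 8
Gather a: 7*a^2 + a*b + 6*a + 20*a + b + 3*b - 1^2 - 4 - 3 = 7*a^2 + a*(b + 26) + 4*b - 8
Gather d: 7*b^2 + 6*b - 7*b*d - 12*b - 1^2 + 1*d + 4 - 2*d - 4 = 7*b^2 - 6*b + d*(-7*b - 1) - 1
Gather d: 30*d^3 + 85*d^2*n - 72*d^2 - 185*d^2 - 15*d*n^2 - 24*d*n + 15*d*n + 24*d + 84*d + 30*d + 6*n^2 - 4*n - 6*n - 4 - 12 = 30*d^3 + d^2*(85*n - 257) + d*(-15*n^2 - 9*n + 138) + 6*n^2 - 10*n - 16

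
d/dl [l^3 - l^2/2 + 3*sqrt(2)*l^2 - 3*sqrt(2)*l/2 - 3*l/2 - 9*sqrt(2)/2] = 3*l^2 - l + 6*sqrt(2)*l - 3*sqrt(2)/2 - 3/2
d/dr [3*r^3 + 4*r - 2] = 9*r^2 + 4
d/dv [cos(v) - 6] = -sin(v)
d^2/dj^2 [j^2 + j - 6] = 2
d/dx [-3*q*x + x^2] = -3*q + 2*x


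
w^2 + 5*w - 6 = (w - 1)*(w + 6)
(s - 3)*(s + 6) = s^2 + 3*s - 18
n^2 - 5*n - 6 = (n - 6)*(n + 1)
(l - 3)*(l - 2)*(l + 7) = l^3 + 2*l^2 - 29*l + 42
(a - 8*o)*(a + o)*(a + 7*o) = a^3 - 57*a*o^2 - 56*o^3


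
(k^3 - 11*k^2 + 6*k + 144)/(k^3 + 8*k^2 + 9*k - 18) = (k^2 - 14*k + 48)/(k^2 + 5*k - 6)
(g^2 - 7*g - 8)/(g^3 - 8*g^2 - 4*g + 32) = (g + 1)/(g^2 - 4)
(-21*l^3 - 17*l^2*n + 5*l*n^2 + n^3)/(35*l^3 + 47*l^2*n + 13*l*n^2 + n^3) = (-3*l + n)/(5*l + n)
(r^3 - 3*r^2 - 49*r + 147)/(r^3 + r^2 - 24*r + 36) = (r^2 - 49)/(r^2 + 4*r - 12)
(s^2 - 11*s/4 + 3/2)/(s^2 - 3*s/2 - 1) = (4*s - 3)/(2*(2*s + 1))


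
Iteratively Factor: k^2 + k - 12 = (k - 3)*(k + 4)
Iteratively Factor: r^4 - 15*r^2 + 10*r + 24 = (r - 2)*(r^3 + 2*r^2 - 11*r - 12) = (r - 3)*(r - 2)*(r^2 + 5*r + 4) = (r - 3)*(r - 2)*(r + 1)*(r + 4)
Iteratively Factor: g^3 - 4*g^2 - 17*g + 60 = (g - 5)*(g^2 + g - 12) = (g - 5)*(g - 3)*(g + 4)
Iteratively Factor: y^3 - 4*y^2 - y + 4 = (y - 4)*(y^2 - 1) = (y - 4)*(y + 1)*(y - 1)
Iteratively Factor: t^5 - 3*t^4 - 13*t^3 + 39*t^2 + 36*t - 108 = (t + 2)*(t^4 - 5*t^3 - 3*t^2 + 45*t - 54) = (t - 3)*(t + 2)*(t^3 - 2*t^2 - 9*t + 18) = (t - 3)*(t + 2)*(t + 3)*(t^2 - 5*t + 6) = (t - 3)*(t - 2)*(t + 2)*(t + 3)*(t - 3)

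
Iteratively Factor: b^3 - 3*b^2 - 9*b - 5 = (b + 1)*(b^2 - 4*b - 5) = (b + 1)^2*(b - 5)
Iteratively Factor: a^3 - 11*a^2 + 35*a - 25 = (a - 5)*(a^2 - 6*a + 5) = (a - 5)^2*(a - 1)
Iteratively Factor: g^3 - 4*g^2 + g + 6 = (g - 3)*(g^2 - g - 2) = (g - 3)*(g - 2)*(g + 1)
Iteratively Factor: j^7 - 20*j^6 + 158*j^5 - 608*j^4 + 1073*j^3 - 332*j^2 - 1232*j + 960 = (j + 1)*(j^6 - 21*j^5 + 179*j^4 - 787*j^3 + 1860*j^2 - 2192*j + 960) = (j - 1)*(j + 1)*(j^5 - 20*j^4 + 159*j^3 - 628*j^2 + 1232*j - 960) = (j - 5)*(j - 1)*(j + 1)*(j^4 - 15*j^3 + 84*j^2 - 208*j + 192) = (j - 5)*(j - 4)*(j - 1)*(j + 1)*(j^3 - 11*j^2 + 40*j - 48) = (j - 5)*(j - 4)^2*(j - 1)*(j + 1)*(j^2 - 7*j + 12) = (j - 5)*(j - 4)^3*(j - 1)*(j + 1)*(j - 3)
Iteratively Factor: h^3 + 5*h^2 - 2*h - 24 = (h + 4)*(h^2 + h - 6) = (h + 3)*(h + 4)*(h - 2)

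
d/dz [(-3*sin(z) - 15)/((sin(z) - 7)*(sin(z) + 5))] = 3*cos(z)/(sin(z) - 7)^2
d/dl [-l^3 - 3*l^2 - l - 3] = -3*l^2 - 6*l - 1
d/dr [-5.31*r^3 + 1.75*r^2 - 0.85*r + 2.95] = -15.93*r^2 + 3.5*r - 0.85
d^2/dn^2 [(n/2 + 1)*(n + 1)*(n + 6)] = 3*n + 9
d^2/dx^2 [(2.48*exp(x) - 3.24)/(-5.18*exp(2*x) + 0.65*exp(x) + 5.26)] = (-66.544352*exp(4*x) + 339.397744*exp(3*x) - 438.159624*exp(2*x) + 362.966548*exp(x) - 79.693208)*exp(x)/(138.991832*exp(6*x) - 52.32318*exp(5*x) - 416.849622*exp(4*x) + 105.987895*exp(3*x) + 423.287454*exp(2*x) - 53.95182*exp(x) - 145.531576)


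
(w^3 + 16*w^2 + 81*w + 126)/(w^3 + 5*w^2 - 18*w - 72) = (w + 7)/(w - 4)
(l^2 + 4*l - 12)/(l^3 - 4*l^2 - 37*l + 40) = (l^2 + 4*l - 12)/(l^3 - 4*l^2 - 37*l + 40)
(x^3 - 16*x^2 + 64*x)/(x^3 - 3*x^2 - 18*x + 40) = x*(x^2 - 16*x + 64)/(x^3 - 3*x^2 - 18*x + 40)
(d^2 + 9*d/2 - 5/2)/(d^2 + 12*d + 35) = (d - 1/2)/(d + 7)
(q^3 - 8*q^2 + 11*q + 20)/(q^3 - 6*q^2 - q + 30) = (q^2 - 3*q - 4)/(q^2 - q - 6)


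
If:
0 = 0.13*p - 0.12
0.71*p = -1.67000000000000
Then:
No Solution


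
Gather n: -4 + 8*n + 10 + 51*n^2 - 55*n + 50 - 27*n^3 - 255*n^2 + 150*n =-27*n^3 - 204*n^2 + 103*n + 56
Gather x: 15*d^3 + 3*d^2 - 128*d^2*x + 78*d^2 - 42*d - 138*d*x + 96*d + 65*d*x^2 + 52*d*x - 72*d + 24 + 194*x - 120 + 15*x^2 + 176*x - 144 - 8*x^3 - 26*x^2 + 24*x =15*d^3 + 81*d^2 - 18*d - 8*x^3 + x^2*(65*d - 11) + x*(-128*d^2 - 86*d + 394) - 240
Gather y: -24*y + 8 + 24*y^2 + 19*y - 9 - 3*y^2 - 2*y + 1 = 21*y^2 - 7*y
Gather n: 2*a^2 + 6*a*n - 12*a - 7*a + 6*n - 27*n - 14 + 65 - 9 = 2*a^2 - 19*a + n*(6*a - 21) + 42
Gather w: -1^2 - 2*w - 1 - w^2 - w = -w^2 - 3*w - 2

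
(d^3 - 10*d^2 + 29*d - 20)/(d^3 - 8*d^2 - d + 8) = (d^2 - 9*d + 20)/(d^2 - 7*d - 8)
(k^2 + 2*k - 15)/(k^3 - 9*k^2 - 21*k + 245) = (k - 3)/(k^2 - 14*k + 49)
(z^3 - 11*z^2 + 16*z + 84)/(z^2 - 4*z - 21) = (z^2 - 4*z - 12)/(z + 3)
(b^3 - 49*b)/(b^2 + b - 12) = b*(b^2 - 49)/(b^2 + b - 12)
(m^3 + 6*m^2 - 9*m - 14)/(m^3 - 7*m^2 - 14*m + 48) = (m^2 + 8*m + 7)/(m^2 - 5*m - 24)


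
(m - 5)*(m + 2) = m^2 - 3*m - 10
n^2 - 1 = (n - 1)*(n + 1)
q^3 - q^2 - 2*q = q*(q - 2)*(q + 1)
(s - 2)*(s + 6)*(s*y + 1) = s^3*y + 4*s^2*y + s^2 - 12*s*y + 4*s - 12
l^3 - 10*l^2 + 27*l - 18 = (l - 6)*(l - 3)*(l - 1)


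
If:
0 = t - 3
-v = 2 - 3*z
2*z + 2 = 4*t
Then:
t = 3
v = 13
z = 5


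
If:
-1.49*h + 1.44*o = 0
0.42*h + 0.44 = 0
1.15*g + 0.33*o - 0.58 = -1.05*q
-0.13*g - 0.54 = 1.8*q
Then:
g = 1.17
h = -1.05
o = -1.08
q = -0.38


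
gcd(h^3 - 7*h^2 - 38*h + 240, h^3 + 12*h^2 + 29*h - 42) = h + 6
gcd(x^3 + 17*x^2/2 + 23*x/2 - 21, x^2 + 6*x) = x + 6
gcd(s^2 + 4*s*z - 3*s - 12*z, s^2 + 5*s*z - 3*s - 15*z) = s - 3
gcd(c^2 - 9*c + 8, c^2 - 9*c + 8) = c^2 - 9*c + 8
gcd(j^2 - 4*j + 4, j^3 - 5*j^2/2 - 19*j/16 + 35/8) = j - 2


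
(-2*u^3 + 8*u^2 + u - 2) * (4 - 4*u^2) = 8*u^5 - 32*u^4 - 12*u^3 + 40*u^2 + 4*u - 8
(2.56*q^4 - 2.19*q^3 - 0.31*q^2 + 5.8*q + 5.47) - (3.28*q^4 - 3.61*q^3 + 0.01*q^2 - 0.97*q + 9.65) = -0.72*q^4 + 1.42*q^3 - 0.32*q^2 + 6.77*q - 4.18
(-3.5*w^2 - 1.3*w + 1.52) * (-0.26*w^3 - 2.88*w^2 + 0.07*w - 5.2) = 0.91*w^5 + 10.418*w^4 + 3.1038*w^3 + 13.7314*w^2 + 6.8664*w - 7.904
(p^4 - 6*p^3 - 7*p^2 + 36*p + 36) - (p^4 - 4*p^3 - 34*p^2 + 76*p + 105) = -2*p^3 + 27*p^2 - 40*p - 69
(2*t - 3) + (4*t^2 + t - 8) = 4*t^2 + 3*t - 11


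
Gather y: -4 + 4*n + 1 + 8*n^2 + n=8*n^2 + 5*n - 3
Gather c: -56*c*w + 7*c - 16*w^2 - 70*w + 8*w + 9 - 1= c*(7 - 56*w) - 16*w^2 - 62*w + 8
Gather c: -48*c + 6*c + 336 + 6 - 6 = 336 - 42*c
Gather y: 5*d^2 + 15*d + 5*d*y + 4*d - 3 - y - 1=5*d^2 + 19*d + y*(5*d - 1) - 4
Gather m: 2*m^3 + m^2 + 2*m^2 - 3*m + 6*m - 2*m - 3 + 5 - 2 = 2*m^3 + 3*m^2 + m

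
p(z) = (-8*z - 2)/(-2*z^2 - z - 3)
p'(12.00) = -0.03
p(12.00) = 0.32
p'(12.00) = -0.03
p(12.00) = 0.32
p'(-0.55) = 2.31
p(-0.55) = -0.79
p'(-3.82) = -0.22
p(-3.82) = -1.01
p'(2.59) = -0.29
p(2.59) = 1.20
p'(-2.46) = -0.34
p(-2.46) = -1.40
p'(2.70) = -0.28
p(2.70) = 1.16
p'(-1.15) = 0.50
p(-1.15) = -1.60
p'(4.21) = -0.16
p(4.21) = 0.84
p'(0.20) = 1.84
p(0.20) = 1.10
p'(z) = (-8*z - 2)*(4*z + 1)/(-2*z^2 - z - 3)^2 - 8/(-2*z^2 - z - 3) = 2*(8*z^2 + 4*z - (4*z + 1)^2 + 12)/(2*z^2 + z + 3)^2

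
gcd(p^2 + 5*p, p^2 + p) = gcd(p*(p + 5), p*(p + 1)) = p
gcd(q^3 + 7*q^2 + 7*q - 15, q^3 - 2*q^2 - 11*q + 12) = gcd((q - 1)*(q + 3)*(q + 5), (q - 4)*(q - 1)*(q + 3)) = q^2 + 2*q - 3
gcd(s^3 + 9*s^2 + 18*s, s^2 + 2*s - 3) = s + 3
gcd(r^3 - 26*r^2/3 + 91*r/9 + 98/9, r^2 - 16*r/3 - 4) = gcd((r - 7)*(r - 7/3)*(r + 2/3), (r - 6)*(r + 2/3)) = r + 2/3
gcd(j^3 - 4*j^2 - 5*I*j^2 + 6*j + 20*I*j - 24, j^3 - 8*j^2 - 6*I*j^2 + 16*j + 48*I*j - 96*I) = j^2 + j*(-4 - 6*I) + 24*I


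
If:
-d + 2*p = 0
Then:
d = 2*p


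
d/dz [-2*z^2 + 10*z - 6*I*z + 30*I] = -4*z + 10 - 6*I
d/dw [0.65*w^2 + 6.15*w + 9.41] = 1.3*w + 6.15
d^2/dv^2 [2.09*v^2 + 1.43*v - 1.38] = 4.18000000000000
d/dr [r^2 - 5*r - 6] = 2*r - 5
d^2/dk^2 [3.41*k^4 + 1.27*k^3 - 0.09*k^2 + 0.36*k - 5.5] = 40.92*k^2 + 7.62*k - 0.18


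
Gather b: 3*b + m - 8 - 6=3*b + m - 14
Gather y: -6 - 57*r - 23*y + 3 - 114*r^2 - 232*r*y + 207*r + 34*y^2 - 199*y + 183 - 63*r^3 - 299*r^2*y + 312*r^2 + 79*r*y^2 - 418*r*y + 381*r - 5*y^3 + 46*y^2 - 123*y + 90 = -63*r^3 + 198*r^2 + 531*r - 5*y^3 + y^2*(79*r + 80) + y*(-299*r^2 - 650*r - 345) + 270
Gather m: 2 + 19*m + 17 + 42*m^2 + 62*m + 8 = 42*m^2 + 81*m + 27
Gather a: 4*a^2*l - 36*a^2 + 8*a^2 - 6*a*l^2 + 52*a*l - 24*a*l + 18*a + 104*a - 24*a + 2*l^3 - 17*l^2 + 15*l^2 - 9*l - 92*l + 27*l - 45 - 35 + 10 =a^2*(4*l - 28) + a*(-6*l^2 + 28*l + 98) + 2*l^3 - 2*l^2 - 74*l - 70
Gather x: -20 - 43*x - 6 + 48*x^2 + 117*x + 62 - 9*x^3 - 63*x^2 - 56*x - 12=-9*x^3 - 15*x^2 + 18*x + 24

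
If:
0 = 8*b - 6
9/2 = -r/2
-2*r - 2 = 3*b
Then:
No Solution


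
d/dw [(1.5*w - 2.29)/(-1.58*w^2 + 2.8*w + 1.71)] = (2.37*w^2 - 7.2364*w + 8.977)/(2.4964*w^4 - 8.848*w^3 + 2.4364*w^2 + 9.576*w + 2.9241)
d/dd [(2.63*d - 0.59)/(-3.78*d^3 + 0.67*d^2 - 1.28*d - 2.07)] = (19.8828*d^3 - 8.4527*d^2 + 0.7906*d - 6.1993)/(14.2884*d^6 - 5.0652*d^5 + 10.1257*d^4 + 13.934*d^3 - 1.1354*d^2 + 5.2992*d + 4.2849)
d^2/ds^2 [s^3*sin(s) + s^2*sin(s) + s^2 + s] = -s^3*sin(s) - s^2*sin(s) + 6*s^2*cos(s) + 6*s*sin(s) + 4*s*cos(s) + 2*sin(s) + 2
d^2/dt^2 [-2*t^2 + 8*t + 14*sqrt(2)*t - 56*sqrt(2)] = -4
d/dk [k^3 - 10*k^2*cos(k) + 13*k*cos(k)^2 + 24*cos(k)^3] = 10*k^2*sin(k) + 3*k^2 - 13*k*sin(2*k) - 20*k*cos(k) - 72*sin(k)*cos(k)^2 + 13*cos(k)^2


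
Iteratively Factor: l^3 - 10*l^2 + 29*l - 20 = (l - 4)*(l^2 - 6*l + 5) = (l - 4)*(l - 1)*(l - 5)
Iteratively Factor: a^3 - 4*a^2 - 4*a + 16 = (a - 4)*(a^2 - 4) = (a - 4)*(a - 2)*(a + 2)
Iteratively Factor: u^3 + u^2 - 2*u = (u)*(u^2 + u - 2) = u*(u + 2)*(u - 1)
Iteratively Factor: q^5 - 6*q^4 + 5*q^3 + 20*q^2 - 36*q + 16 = (q - 1)*(q^4 - 5*q^3 + 20*q - 16) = (q - 1)^2*(q^3 - 4*q^2 - 4*q + 16) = (q - 2)*(q - 1)^2*(q^2 - 2*q - 8) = (q - 4)*(q - 2)*(q - 1)^2*(q + 2)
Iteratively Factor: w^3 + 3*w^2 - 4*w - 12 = (w + 2)*(w^2 + w - 6) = (w + 2)*(w + 3)*(w - 2)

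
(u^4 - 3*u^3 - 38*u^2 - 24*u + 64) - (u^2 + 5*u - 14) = u^4 - 3*u^3 - 39*u^2 - 29*u + 78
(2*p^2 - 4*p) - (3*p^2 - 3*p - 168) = -p^2 - p + 168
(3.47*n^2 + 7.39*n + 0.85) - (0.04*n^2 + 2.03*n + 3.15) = 3.43*n^2 + 5.36*n - 2.3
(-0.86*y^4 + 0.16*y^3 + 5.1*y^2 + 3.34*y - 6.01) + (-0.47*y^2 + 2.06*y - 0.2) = -0.86*y^4 + 0.16*y^3 + 4.63*y^2 + 5.4*y - 6.21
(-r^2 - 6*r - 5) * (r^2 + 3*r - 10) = -r^4 - 9*r^3 - 13*r^2 + 45*r + 50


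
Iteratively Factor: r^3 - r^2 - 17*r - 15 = (r - 5)*(r^2 + 4*r + 3) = (r - 5)*(r + 3)*(r + 1)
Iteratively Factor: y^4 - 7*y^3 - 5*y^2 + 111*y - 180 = (y + 4)*(y^3 - 11*y^2 + 39*y - 45) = (y - 3)*(y + 4)*(y^2 - 8*y + 15) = (y - 5)*(y - 3)*(y + 4)*(y - 3)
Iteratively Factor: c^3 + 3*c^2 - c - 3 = (c - 1)*(c^2 + 4*c + 3) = (c - 1)*(c + 3)*(c + 1)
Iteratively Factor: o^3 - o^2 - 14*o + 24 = (o - 2)*(o^2 + o - 12) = (o - 3)*(o - 2)*(o + 4)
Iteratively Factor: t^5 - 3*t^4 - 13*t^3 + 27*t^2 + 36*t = (t - 4)*(t^4 + t^3 - 9*t^2 - 9*t) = (t - 4)*(t + 1)*(t^3 - 9*t) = (t - 4)*(t + 1)*(t + 3)*(t^2 - 3*t) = (t - 4)*(t - 3)*(t + 1)*(t + 3)*(t)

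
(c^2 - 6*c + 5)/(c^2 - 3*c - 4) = (-c^2 + 6*c - 5)/(-c^2 + 3*c + 4)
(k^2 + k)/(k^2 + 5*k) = (k + 1)/(k + 5)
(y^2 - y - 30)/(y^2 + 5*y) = (y - 6)/y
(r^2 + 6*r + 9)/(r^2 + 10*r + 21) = (r + 3)/(r + 7)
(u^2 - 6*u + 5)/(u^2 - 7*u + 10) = (u - 1)/(u - 2)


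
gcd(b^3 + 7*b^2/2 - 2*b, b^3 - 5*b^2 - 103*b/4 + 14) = b - 1/2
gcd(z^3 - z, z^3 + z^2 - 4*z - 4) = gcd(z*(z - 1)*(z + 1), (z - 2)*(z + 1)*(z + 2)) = z + 1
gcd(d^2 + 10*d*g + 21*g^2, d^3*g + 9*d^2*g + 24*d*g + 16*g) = 1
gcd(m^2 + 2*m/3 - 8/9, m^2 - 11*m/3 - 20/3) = m + 4/3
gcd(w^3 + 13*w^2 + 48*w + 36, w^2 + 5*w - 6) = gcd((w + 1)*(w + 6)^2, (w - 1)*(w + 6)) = w + 6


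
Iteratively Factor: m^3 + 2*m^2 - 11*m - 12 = (m + 4)*(m^2 - 2*m - 3) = (m + 1)*(m + 4)*(m - 3)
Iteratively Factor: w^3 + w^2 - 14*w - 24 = (w - 4)*(w^2 + 5*w + 6) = (w - 4)*(w + 2)*(w + 3)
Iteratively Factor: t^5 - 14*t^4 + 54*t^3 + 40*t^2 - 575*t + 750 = (t - 5)*(t^4 - 9*t^3 + 9*t^2 + 85*t - 150) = (t - 5)*(t + 3)*(t^3 - 12*t^2 + 45*t - 50) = (t - 5)^2*(t + 3)*(t^2 - 7*t + 10) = (t - 5)^2*(t - 2)*(t + 3)*(t - 5)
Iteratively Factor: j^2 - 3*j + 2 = (j - 2)*(j - 1)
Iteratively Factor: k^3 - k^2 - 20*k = (k - 5)*(k^2 + 4*k) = (k - 5)*(k + 4)*(k)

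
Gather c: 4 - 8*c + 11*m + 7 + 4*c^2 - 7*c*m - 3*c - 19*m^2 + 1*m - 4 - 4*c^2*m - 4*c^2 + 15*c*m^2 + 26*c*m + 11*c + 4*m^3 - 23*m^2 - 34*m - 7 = -4*c^2*m + c*(15*m^2 + 19*m) + 4*m^3 - 42*m^2 - 22*m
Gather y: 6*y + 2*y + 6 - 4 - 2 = 8*y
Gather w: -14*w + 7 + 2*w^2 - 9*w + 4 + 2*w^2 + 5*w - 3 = 4*w^2 - 18*w + 8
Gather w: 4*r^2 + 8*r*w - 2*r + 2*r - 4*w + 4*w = 4*r^2 + 8*r*w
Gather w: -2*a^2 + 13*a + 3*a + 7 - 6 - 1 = -2*a^2 + 16*a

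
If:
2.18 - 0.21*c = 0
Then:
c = 10.38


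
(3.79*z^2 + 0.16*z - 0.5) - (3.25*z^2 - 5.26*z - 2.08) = 0.54*z^2 + 5.42*z + 1.58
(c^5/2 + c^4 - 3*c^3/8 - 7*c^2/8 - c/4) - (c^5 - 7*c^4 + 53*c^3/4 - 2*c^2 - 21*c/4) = -c^5/2 + 8*c^4 - 109*c^3/8 + 9*c^2/8 + 5*c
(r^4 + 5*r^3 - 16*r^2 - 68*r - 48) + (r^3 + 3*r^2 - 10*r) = r^4 + 6*r^3 - 13*r^2 - 78*r - 48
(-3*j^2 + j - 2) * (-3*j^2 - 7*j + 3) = 9*j^4 + 18*j^3 - 10*j^2 + 17*j - 6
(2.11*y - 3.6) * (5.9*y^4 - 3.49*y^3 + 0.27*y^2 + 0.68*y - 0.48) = 12.449*y^5 - 28.6039*y^4 + 13.1337*y^3 + 0.4628*y^2 - 3.4608*y + 1.728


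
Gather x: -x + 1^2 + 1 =2 - x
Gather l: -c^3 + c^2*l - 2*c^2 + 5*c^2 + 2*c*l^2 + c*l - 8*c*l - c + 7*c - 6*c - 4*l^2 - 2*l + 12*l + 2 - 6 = -c^3 + 3*c^2 + l^2*(2*c - 4) + l*(c^2 - 7*c + 10) - 4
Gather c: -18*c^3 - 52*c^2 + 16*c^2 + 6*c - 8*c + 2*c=-18*c^3 - 36*c^2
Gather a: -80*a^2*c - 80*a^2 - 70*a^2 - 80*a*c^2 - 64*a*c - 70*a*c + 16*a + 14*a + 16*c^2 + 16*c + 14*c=a^2*(-80*c - 150) + a*(-80*c^2 - 134*c + 30) + 16*c^2 + 30*c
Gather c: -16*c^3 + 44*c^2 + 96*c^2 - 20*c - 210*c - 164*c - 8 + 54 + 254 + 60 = -16*c^3 + 140*c^2 - 394*c + 360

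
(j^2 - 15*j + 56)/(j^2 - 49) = (j - 8)/(j + 7)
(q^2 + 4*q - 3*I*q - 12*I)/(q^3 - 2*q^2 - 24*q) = (q - 3*I)/(q*(q - 6))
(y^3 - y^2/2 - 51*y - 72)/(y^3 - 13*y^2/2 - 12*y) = (y + 6)/y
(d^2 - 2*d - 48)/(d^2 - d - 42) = (d - 8)/(d - 7)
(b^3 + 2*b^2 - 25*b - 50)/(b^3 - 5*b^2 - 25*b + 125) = (b + 2)/(b - 5)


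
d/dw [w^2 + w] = 2*w + 1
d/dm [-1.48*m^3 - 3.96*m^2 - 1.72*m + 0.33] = -4.44*m^2 - 7.92*m - 1.72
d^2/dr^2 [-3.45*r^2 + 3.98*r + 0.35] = -6.90000000000000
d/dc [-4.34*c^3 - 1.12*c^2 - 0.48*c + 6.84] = -13.02*c^2 - 2.24*c - 0.48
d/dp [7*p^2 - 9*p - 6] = 14*p - 9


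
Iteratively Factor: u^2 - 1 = (u - 1)*(u + 1)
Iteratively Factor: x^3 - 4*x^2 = (x)*(x^2 - 4*x) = x*(x - 4)*(x)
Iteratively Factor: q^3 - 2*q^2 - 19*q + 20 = (q - 1)*(q^2 - q - 20) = (q - 1)*(q + 4)*(q - 5)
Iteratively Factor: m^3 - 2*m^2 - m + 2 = (m + 1)*(m^2 - 3*m + 2) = (m - 2)*(m + 1)*(m - 1)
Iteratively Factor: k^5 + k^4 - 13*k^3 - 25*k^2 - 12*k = (k)*(k^4 + k^3 - 13*k^2 - 25*k - 12) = k*(k + 3)*(k^3 - 2*k^2 - 7*k - 4) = k*(k + 1)*(k + 3)*(k^2 - 3*k - 4) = k*(k - 4)*(k + 1)*(k + 3)*(k + 1)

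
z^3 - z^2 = z^2*(z - 1)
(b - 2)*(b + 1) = b^2 - b - 2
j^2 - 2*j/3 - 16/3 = (j - 8/3)*(j + 2)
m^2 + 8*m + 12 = (m + 2)*(m + 6)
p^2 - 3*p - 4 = (p - 4)*(p + 1)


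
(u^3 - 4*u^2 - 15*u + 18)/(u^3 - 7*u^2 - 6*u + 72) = (u - 1)/(u - 4)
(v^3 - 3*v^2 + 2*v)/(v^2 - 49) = v*(v^2 - 3*v + 2)/(v^2 - 49)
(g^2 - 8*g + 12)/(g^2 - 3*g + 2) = (g - 6)/(g - 1)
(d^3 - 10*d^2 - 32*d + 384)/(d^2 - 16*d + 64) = d + 6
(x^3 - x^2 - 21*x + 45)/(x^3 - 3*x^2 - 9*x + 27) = (x + 5)/(x + 3)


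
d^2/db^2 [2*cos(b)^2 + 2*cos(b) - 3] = -2*cos(b) - 4*cos(2*b)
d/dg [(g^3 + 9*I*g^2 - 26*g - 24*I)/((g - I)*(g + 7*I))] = (g^4 + 12*I*g^3 - 7*g^2 + 174*I*g - 326)/(g^4 + 12*I*g^3 - 22*g^2 + 84*I*g + 49)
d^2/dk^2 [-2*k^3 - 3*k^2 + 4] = -12*k - 6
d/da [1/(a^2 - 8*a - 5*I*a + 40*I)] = (-2*a + 8 + 5*I)/(a^2 - 8*a - 5*I*a + 40*I)^2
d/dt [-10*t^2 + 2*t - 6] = 2 - 20*t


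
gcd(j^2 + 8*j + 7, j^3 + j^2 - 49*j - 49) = j^2 + 8*j + 7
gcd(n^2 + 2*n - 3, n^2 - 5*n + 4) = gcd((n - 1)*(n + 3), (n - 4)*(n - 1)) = n - 1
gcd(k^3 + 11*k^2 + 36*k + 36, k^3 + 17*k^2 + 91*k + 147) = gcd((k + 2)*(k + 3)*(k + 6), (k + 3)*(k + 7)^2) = k + 3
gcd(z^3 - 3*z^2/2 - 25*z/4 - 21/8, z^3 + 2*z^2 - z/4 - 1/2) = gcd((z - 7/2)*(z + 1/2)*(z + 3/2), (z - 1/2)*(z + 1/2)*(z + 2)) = z + 1/2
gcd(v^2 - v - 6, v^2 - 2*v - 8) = v + 2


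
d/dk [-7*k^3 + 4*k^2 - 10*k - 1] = -21*k^2 + 8*k - 10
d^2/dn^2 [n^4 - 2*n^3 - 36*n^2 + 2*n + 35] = 12*n^2 - 12*n - 72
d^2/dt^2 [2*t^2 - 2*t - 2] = 4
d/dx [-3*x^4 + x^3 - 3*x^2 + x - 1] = -12*x^3 + 3*x^2 - 6*x + 1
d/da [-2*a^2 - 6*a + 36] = -4*a - 6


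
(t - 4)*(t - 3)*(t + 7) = t^3 - 37*t + 84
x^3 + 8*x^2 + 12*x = x*(x + 2)*(x + 6)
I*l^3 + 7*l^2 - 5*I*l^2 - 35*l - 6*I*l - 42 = (l - 6)*(l - 7*I)*(I*l + I)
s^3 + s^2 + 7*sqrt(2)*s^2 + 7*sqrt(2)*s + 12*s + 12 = (s + 1)*(s + sqrt(2))*(s + 6*sqrt(2))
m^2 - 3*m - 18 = (m - 6)*(m + 3)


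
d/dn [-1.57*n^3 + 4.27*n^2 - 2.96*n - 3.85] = -4.71*n^2 + 8.54*n - 2.96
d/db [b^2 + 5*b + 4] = 2*b + 5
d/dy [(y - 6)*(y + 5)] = 2*y - 1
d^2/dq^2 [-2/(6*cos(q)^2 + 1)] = 24*(12*sin(q)^4 - 4*sin(q)^2 - 7)/(6*cos(q)^2 + 1)^3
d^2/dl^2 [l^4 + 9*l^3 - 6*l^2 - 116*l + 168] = 12*l^2 + 54*l - 12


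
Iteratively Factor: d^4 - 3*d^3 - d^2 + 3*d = (d - 3)*(d^3 - d) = (d - 3)*(d + 1)*(d^2 - d) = d*(d - 3)*(d + 1)*(d - 1)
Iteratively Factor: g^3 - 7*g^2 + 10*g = (g - 2)*(g^2 - 5*g) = g*(g - 2)*(g - 5)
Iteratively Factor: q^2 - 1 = (q - 1)*(q + 1)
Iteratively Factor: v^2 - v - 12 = (v + 3)*(v - 4)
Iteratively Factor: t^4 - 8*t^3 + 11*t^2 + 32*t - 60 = (t + 2)*(t^3 - 10*t^2 + 31*t - 30) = (t - 2)*(t + 2)*(t^2 - 8*t + 15) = (t - 3)*(t - 2)*(t + 2)*(t - 5)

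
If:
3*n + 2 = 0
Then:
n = -2/3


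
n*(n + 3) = n^2 + 3*n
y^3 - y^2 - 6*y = y*(y - 3)*(y + 2)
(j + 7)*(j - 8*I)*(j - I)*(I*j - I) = I*j^4 + 9*j^3 + 6*I*j^3 + 54*j^2 - 15*I*j^2 - 63*j - 48*I*j + 56*I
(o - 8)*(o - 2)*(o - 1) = o^3 - 11*o^2 + 26*o - 16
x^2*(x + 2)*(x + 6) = x^4 + 8*x^3 + 12*x^2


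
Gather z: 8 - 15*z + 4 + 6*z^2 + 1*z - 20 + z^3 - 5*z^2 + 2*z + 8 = z^3 + z^2 - 12*z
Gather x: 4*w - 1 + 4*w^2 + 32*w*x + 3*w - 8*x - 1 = 4*w^2 + 7*w + x*(32*w - 8) - 2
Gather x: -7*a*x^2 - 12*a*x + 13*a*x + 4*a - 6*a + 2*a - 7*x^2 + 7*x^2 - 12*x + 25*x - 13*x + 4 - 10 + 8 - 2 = -7*a*x^2 + a*x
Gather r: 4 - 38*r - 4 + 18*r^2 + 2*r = 18*r^2 - 36*r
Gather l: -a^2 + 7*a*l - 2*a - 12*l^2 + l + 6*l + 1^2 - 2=-a^2 - 2*a - 12*l^2 + l*(7*a + 7) - 1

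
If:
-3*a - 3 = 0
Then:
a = -1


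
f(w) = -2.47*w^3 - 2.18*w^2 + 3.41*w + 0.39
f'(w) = -7.41*w^2 - 4.36*w + 3.41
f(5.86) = -551.53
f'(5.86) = -276.60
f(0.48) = 1.25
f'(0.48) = -0.39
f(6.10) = -620.57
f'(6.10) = -298.91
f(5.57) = -475.09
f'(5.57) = -250.77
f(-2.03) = 5.15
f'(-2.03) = -18.28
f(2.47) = -41.71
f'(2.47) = -52.57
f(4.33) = -226.24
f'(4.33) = -154.40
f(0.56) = 1.18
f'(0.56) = -1.36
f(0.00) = 0.39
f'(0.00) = 3.41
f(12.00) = -4540.77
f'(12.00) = -1115.95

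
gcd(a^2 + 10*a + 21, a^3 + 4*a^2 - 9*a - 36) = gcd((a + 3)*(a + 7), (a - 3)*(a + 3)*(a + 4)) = a + 3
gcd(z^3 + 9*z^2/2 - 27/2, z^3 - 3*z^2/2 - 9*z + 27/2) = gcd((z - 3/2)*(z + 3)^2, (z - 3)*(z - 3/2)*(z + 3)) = z^2 + 3*z/2 - 9/2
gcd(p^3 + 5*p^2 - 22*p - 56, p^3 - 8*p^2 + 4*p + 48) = p^2 - 2*p - 8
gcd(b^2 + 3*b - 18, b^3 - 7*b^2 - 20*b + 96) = b - 3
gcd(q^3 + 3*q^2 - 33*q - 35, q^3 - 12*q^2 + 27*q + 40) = q^2 - 4*q - 5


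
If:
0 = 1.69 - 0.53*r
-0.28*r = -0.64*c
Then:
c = 1.40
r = 3.19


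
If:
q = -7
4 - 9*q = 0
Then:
No Solution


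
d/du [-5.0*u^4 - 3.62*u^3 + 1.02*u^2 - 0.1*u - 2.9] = -20.0*u^3 - 10.86*u^2 + 2.04*u - 0.1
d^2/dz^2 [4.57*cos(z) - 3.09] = -4.57*cos(z)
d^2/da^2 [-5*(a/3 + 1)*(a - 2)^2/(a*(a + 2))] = 20*(a^3 - 18*a^2 - 36*a - 24)/(3*a^3*(a^3 + 6*a^2 + 12*a + 8))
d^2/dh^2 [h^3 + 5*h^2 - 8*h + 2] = 6*h + 10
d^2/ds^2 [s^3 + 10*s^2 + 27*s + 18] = 6*s + 20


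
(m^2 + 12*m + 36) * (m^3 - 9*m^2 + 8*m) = m^5 + 3*m^4 - 64*m^3 - 228*m^2 + 288*m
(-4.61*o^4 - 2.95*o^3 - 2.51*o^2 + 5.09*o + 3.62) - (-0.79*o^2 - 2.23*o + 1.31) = -4.61*o^4 - 2.95*o^3 - 1.72*o^2 + 7.32*o + 2.31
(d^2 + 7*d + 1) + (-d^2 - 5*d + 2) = 2*d + 3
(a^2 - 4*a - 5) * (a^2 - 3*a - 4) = a^4 - 7*a^3 + 3*a^2 + 31*a + 20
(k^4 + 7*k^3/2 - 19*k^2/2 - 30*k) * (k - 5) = k^5 - 3*k^4/2 - 27*k^3 + 35*k^2/2 + 150*k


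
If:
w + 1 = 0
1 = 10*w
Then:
No Solution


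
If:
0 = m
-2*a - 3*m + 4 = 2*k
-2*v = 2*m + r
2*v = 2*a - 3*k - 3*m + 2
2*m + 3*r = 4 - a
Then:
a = 4/7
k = 10/7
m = 0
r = 8/7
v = -4/7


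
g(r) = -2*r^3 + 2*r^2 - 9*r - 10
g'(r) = -6*r^2 + 4*r - 9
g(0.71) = -16.10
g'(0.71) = -9.18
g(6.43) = -516.88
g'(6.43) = -231.35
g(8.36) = -1114.01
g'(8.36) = -394.90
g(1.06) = -19.67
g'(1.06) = -11.50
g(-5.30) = 391.63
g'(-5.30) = -198.74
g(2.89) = -67.58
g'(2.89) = -47.55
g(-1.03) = 3.58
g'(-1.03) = -19.49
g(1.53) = -26.25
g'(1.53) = -16.93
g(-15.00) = 7325.00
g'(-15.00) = -1419.00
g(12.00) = -3286.00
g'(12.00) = -825.00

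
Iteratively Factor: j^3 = (j)*(j^2) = j^2*(j)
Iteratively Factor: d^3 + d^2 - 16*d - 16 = (d + 1)*(d^2 - 16) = (d - 4)*(d + 1)*(d + 4)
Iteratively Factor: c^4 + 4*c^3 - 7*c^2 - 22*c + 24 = (c - 2)*(c^3 + 6*c^2 + 5*c - 12) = (c - 2)*(c + 3)*(c^2 + 3*c - 4) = (c - 2)*(c + 3)*(c + 4)*(c - 1)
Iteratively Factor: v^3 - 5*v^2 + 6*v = (v - 3)*(v^2 - 2*v) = v*(v - 3)*(v - 2)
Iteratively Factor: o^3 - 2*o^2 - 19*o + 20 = (o - 1)*(o^2 - o - 20) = (o - 1)*(o + 4)*(o - 5)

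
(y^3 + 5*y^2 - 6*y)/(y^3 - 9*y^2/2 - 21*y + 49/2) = 2*y*(y + 6)/(2*y^2 - 7*y - 49)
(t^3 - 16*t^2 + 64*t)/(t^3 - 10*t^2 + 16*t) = (t - 8)/(t - 2)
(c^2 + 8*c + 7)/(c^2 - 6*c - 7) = (c + 7)/(c - 7)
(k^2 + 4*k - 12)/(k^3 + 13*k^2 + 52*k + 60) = (k - 2)/(k^2 + 7*k + 10)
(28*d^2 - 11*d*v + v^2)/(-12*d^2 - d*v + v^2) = (-7*d + v)/(3*d + v)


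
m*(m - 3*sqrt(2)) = m^2 - 3*sqrt(2)*m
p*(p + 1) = p^2 + p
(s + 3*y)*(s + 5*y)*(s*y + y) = s^3*y + 8*s^2*y^2 + s^2*y + 15*s*y^3 + 8*s*y^2 + 15*y^3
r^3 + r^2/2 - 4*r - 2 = (r - 2)*(r + 1/2)*(r + 2)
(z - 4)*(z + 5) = z^2 + z - 20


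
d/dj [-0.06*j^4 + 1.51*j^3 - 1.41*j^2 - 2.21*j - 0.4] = -0.24*j^3 + 4.53*j^2 - 2.82*j - 2.21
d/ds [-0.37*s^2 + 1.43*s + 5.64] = 1.43 - 0.74*s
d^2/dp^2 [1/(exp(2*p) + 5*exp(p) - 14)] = (2*(2*exp(p) + 5)^2*exp(p) - (4*exp(p) + 5)*(exp(2*p) + 5*exp(p) - 14))*exp(p)/(exp(2*p) + 5*exp(p) - 14)^3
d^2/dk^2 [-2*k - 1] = 0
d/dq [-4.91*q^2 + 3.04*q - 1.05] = 3.04 - 9.82*q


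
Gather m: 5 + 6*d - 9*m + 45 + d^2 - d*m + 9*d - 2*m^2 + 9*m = d^2 - d*m + 15*d - 2*m^2 + 50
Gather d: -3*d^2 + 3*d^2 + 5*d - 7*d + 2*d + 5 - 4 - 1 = 0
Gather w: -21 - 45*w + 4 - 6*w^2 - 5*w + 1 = -6*w^2 - 50*w - 16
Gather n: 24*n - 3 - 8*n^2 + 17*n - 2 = -8*n^2 + 41*n - 5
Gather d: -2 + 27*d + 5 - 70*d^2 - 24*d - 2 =-70*d^2 + 3*d + 1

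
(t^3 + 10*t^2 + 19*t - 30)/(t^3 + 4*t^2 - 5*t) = (t + 6)/t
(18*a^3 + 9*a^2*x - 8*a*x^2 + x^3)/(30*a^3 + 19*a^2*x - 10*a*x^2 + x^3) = (-3*a + x)/(-5*a + x)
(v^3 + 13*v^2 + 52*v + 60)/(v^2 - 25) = (v^2 + 8*v + 12)/(v - 5)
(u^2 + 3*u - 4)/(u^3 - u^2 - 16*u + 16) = 1/(u - 4)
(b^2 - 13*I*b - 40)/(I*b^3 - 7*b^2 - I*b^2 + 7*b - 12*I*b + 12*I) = (-I*b^2 - 13*b + 40*I)/(b^3 + b^2*(-1 + 7*I) - b*(12 + 7*I) + 12)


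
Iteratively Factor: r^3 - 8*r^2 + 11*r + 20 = (r - 4)*(r^2 - 4*r - 5) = (r - 4)*(r + 1)*(r - 5)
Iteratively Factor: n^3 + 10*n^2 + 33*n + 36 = (n + 3)*(n^2 + 7*n + 12) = (n + 3)*(n + 4)*(n + 3)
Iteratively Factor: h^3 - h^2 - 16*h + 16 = (h - 1)*(h^2 - 16) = (h - 1)*(h + 4)*(h - 4)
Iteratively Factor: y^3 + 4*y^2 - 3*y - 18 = (y - 2)*(y^2 + 6*y + 9) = (y - 2)*(y + 3)*(y + 3)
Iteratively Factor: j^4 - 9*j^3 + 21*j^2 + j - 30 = (j - 5)*(j^3 - 4*j^2 + j + 6) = (j - 5)*(j + 1)*(j^2 - 5*j + 6) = (j - 5)*(j - 3)*(j + 1)*(j - 2)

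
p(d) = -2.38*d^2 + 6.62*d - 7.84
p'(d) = 6.62 - 4.76*d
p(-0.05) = -8.18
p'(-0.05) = 6.86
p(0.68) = -4.44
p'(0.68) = 3.38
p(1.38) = -3.24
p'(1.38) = 0.05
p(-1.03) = -17.18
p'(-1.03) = 11.52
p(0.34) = -5.86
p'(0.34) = 5.00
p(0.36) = -5.77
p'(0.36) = 4.91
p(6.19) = -58.05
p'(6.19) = -22.84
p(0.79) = -4.10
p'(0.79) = 2.86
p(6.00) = -53.80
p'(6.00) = -21.94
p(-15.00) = -642.64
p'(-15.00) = 78.02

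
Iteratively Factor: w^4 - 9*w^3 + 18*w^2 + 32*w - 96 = (w - 4)*(w^3 - 5*w^2 - 2*w + 24) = (w - 4)^2*(w^2 - w - 6) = (w - 4)^2*(w + 2)*(w - 3)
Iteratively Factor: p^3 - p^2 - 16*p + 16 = (p - 1)*(p^2 - 16) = (p - 1)*(p + 4)*(p - 4)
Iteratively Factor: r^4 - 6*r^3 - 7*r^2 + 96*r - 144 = (r - 3)*(r^3 - 3*r^2 - 16*r + 48) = (r - 3)^2*(r^2 - 16) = (r - 4)*(r - 3)^2*(r + 4)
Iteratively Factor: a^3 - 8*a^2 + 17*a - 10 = (a - 1)*(a^2 - 7*a + 10) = (a - 5)*(a - 1)*(a - 2)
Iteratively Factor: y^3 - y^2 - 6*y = (y)*(y^2 - y - 6) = y*(y + 2)*(y - 3)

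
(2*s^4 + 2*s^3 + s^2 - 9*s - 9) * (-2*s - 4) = -4*s^5 - 12*s^4 - 10*s^3 + 14*s^2 + 54*s + 36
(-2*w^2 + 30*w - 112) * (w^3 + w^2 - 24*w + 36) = -2*w^5 + 28*w^4 - 34*w^3 - 904*w^2 + 3768*w - 4032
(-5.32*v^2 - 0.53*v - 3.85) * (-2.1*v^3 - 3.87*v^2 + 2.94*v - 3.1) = 11.172*v^5 + 21.7014*v^4 - 5.5047*v^3 + 29.8333*v^2 - 9.676*v + 11.935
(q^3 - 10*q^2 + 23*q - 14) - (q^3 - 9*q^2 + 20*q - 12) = -q^2 + 3*q - 2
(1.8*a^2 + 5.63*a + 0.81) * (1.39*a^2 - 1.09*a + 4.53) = 2.502*a^4 + 5.8637*a^3 + 3.1432*a^2 + 24.621*a + 3.6693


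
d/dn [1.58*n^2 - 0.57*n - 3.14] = 3.16*n - 0.57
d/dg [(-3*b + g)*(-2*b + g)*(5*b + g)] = -19*b^2 + 3*g^2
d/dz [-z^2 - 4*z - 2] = -2*z - 4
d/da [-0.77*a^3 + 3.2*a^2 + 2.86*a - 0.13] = -2.31*a^2 + 6.4*a + 2.86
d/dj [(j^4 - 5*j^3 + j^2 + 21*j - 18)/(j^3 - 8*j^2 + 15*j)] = (j^4 - 10*j^3 + 15*j^2 - 12*j + 30)/(j^2*(j^2 - 10*j + 25))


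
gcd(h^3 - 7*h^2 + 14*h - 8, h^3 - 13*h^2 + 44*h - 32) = h^2 - 5*h + 4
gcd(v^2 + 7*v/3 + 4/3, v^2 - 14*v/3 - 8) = v + 4/3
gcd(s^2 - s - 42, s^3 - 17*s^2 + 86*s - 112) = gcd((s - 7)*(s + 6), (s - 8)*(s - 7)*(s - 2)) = s - 7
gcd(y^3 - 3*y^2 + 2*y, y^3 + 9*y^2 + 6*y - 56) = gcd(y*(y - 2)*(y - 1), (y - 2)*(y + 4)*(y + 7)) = y - 2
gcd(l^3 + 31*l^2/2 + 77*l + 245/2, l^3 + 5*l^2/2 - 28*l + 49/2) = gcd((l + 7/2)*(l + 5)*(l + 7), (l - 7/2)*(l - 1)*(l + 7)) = l + 7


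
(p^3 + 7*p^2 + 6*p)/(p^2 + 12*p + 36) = p*(p + 1)/(p + 6)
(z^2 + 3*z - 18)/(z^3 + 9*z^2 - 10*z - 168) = (z - 3)/(z^2 + 3*z - 28)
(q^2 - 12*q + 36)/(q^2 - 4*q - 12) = (q - 6)/(q + 2)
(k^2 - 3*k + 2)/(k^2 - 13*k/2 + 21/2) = 2*(k^2 - 3*k + 2)/(2*k^2 - 13*k + 21)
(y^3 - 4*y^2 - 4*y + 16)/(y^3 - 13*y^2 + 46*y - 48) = (y^2 - 2*y - 8)/(y^2 - 11*y + 24)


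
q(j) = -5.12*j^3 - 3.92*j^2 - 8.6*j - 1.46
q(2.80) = -168.67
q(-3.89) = 274.06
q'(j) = -15.36*j^2 - 7.84*j - 8.6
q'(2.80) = -150.97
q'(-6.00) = -514.52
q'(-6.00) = -514.52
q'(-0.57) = -9.12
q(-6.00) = 1014.94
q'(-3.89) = -210.53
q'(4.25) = -319.36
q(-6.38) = 1223.48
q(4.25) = -501.86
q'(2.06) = -89.93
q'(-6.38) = -583.80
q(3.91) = -401.07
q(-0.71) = 4.50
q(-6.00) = 1014.94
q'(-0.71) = -10.78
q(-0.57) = 3.12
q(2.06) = -80.57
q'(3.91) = -274.08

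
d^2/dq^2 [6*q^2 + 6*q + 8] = 12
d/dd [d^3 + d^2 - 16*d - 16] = 3*d^2 + 2*d - 16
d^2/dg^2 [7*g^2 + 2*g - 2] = 14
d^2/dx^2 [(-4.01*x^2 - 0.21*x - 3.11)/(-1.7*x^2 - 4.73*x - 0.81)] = (-63.27502*x^3 + 20.79678*x^2 + 148.31004*x + 134.247274)/(4.913*x^6 + 41.0091*x^5 + 121.12449*x^4 + 144.903077*x^3 + 57.712257*x^2 + 9.310059*x + 0.531441)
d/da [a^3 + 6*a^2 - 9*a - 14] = 3*a^2 + 12*a - 9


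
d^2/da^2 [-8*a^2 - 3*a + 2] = -16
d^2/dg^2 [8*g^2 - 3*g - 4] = 16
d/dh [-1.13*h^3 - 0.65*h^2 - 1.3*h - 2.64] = -3.39*h^2 - 1.3*h - 1.3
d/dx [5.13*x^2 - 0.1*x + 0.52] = 10.26*x - 0.1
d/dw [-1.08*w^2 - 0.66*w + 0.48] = -2.16*w - 0.66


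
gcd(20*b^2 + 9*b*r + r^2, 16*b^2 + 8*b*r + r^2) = 4*b + r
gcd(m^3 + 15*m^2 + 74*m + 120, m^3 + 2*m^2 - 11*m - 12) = m + 4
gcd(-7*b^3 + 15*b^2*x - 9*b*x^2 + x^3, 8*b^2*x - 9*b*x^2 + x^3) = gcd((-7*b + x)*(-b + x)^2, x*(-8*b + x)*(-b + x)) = -b + x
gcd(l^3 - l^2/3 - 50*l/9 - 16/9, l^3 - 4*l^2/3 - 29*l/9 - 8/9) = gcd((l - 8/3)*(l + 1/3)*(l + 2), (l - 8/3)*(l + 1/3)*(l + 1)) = l^2 - 7*l/3 - 8/9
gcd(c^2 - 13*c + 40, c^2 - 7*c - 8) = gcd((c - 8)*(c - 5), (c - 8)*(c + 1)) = c - 8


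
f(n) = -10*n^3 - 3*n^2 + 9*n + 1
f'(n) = -30*n^2 - 6*n + 9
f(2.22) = -103.22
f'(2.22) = -152.17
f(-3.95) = 534.94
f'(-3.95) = -435.38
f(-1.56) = 17.62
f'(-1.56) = -54.65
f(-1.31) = 6.54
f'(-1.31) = -34.62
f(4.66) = -1034.15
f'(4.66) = -670.43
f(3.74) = -530.44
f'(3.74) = -433.07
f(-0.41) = -2.51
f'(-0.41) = 6.42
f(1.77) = -47.92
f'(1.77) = -95.61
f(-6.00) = 1999.00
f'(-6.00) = -1035.00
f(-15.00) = 32941.00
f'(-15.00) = -6651.00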